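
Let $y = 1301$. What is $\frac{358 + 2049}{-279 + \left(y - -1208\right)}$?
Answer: $\frac{2407}{2230} \approx 1.0794$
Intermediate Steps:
$\frac{358 + 2049}{-279 + \left(y - -1208\right)} = \frac{358 + 2049}{-279 + \left(1301 - -1208\right)} = \frac{2407}{-279 + \left(1301 + 1208\right)} = \frac{2407}{-279 + 2509} = \frac{2407}{2230}$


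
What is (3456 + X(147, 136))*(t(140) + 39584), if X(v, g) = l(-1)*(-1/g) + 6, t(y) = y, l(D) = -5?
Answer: 4675882247/34 ≈ 1.3753e+8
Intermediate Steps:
X(v, g) = 6 + 5/g (X(v, g) = -(-5)/g + 6 = 5/g + 6 = 6 + 5/g)
(3456 + X(147, 136))*(t(140) + 39584) = (3456 + (6 + 5/136))*(140 + 39584) = (3456 + (6 + 5*(1/136)))*39724 = (3456 + (6 + 5/136))*39724 = (3456 + 821/136)*39724 = (470837/136)*39724 = 4675882247/34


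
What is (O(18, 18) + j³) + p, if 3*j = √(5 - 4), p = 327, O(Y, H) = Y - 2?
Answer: 9262/27 ≈ 343.04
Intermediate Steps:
O(Y, H) = -2 + Y
j = ⅓ (j = √(5 - 4)/3 = √1/3 = (⅓)*1 = ⅓ ≈ 0.33333)
(O(18, 18) + j³) + p = ((-2 + 18) + (⅓)³) + 327 = (16 + 1/27) + 327 = 433/27 + 327 = 9262/27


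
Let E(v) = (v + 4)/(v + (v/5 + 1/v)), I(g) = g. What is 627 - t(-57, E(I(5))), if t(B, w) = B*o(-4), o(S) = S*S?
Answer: 1539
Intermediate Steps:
o(S) = S²
E(v) = (4 + v)/(1/v + 6*v/5) (E(v) = (4 + v)/(v + (v*(⅕) + 1/v)) = (4 + v)/(v + (v/5 + 1/v)) = (4 + v)/(v + (1/v + v/5)) = (4 + v)/(1/v + 6*v/5))
t(B, w) = 16*B (t(B, w) = B*(-4)² = B*16 = 16*B)
627 - t(-57, E(I(5))) = 627 - 16*(-57) = 627 - 1*(-912) = 627 + 912 = 1539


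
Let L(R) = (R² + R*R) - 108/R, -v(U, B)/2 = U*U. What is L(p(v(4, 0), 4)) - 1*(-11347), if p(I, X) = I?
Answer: 107187/8 ≈ 13398.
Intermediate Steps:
v(U, B) = -2*U² (v(U, B) = -2*U*U = -2*U²)
L(R) = -108/R + 2*R² (L(R) = (R² + R²) - 108/R = 2*R² - 108/R = -108/R + 2*R²)
L(p(v(4, 0), 4)) - 1*(-11347) = 2*(-54 + (-2*4²)³)/((-2*4²)) - 1*(-11347) = 2*(-54 + (-2*16)³)/((-2*16)) + 11347 = 2*(-54 + (-32)³)/(-32) + 11347 = 2*(-1/32)*(-54 - 32768) + 11347 = 2*(-1/32)*(-32822) + 11347 = 16411/8 + 11347 = 107187/8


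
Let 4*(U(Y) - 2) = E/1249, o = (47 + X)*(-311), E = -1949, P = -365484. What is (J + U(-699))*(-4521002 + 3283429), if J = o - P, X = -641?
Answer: -3401960918605983/4996 ≈ -6.8094e+11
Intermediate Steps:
o = 184734 (o = (47 - 641)*(-311) = -594*(-311) = 184734)
U(Y) = 8043/4996 (U(Y) = 2 + (-1949/1249)/4 = 2 + (-1949*1/1249)/4 = 2 + (¼)*(-1949/1249) = 2 - 1949/4996 = 8043/4996)
J = 550218 (J = 184734 - 1*(-365484) = 184734 + 365484 = 550218)
(J + U(-699))*(-4521002 + 3283429) = (550218 + 8043/4996)*(-4521002 + 3283429) = (2748897171/4996)*(-1237573) = -3401960918605983/4996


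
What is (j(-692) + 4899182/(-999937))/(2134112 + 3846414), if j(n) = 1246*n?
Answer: -431091289283/2990074613431 ≈ -0.14417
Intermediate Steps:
(j(-692) + 4899182/(-999937))/(2134112 + 3846414) = (1246*(-692) + 4899182/(-999937))/(2134112 + 3846414) = (-862232 + 4899182*(-1/999937))/5980526 = (-862232 - 4899182/999937)*(1/5980526) = -862182578566/999937*1/5980526 = -431091289283/2990074613431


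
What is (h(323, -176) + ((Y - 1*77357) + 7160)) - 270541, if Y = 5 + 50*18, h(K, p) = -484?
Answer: -340317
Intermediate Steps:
Y = 905 (Y = 5 + 900 = 905)
(h(323, -176) + ((Y - 1*77357) + 7160)) - 270541 = (-484 + ((905 - 1*77357) + 7160)) - 270541 = (-484 + ((905 - 77357) + 7160)) - 270541 = (-484 + (-76452 + 7160)) - 270541 = (-484 - 69292) - 270541 = -69776 - 270541 = -340317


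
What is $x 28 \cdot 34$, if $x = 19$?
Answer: $18088$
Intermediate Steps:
$x 28 \cdot 34 = 19 \cdot 28 \cdot 34 = 532 \cdot 34 = 18088$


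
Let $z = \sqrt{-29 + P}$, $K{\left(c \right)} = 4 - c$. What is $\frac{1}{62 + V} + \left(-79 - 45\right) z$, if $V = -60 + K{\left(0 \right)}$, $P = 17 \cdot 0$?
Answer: $\frac{1}{6} - 124 i \sqrt{29} \approx 0.16667 - 667.76 i$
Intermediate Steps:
$P = 0$
$V = -56$ ($V = -60 + \left(4 - 0\right) = -60 + \left(4 + 0\right) = -60 + 4 = -56$)
$z = i \sqrt{29}$ ($z = \sqrt{-29 + 0} = \sqrt{-29} = i \sqrt{29} \approx 5.3852 i$)
$\frac{1}{62 + V} + \left(-79 - 45\right) z = \frac{1}{62 - 56} + \left(-79 - 45\right) i \sqrt{29} = \frac{1}{6} + \left(-79 - 45\right) i \sqrt{29} = \frac{1}{6} - 124 i \sqrt{29}$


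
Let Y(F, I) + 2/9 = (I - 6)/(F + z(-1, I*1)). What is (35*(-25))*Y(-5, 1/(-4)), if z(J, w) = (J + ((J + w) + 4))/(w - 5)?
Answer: -478625/576 ≈ -830.95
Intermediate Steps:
z(J, w) = (4 + w + 2*J)/(-5 + w) (z(J, w) = (J + (4 + J + w))/(-5 + w) = (4 + w + 2*J)/(-5 + w))
Y(F, I) = -2/9 + (-6 + I)/(F + (2 + I)/(-5 + I)) (Y(F, I) = -2/9 + (I - 6)/(F + (4 + I*1 + 2*(-1))/(-5 + I*1)) = -2/9 + (-6 + I)/(F + (4 + I - 2)/(-5 + I)) = -2/9 + (-6 + I)/(F + (2 + I)/(-5 + I)))
(35*(-25))*Y(-5, 1/(-4)) = (35*(-25))*(-(4 + 2*(1/(-4)) + (-5 + 1/(-4))*(54 - 9/(-4) + 2*(-5)))/(18 + 9*(1/(-4)) + 9*(-5)*(-5 + 1/(-4)))) = -(-875)*(4 + 2*(1*(-¼)) + (-5 + 1*(-¼))*(54 - 9*(-1)/4 - 10))/(18 + 9*(1*(-¼)) + 9*(-5)*(-5 + 1*(-¼))) = -(-875)*(4 + 2*(-¼) + (-5 - ¼)*(54 - 9*(-¼) - 10))/(18 + 9*(-¼) + 9*(-5)*(-5 - ¼)) = -(-875)*(4 - ½ - 21*(54 + 9/4 - 10)/4)/(18 - 9/4 + 9*(-5)*(-21/4)) = -(-875)*(4 - ½ - 21/4*185/4)/(18 - 9/4 + 945/4) = -(-875)*(4 - ½ - 3885/16)/252 = -(-875)*(-3829)/(252*16) = -875*547/576 = -478625/576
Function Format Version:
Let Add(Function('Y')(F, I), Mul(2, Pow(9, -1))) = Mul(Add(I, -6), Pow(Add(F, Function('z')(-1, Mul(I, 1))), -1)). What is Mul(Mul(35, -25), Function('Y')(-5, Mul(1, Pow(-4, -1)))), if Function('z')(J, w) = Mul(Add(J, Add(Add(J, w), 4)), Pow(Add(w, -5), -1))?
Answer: Rational(-478625, 576) ≈ -830.95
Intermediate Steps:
Function('z')(J, w) = Mul(Pow(Add(-5, w), -1), Add(4, w, Mul(2, J))) (Function('z')(J, w) = Mul(Add(J, Add(4, J, w)), Pow(Add(-5, w), -1)) = Mul(Add(4, w, Mul(2, J)), Pow(Add(-5, w), -1)) = Mul(Pow(Add(-5, w), -1), Add(4, w, Mul(2, J))))
Function('Y')(F, I) = Add(Rational(-2, 9), Mul(Pow(Add(F, Mul(Pow(Add(-5, I), -1), Add(2, I))), -1), Add(-6, I))) (Function('Y')(F, I) = Add(Rational(-2, 9), Mul(Add(I, -6), Pow(Add(F, Mul(Pow(Add(-5, Mul(I, 1)), -1), Add(4, Mul(I, 1), Mul(2, -1)))), -1))) = Add(Rational(-2, 9), Mul(Add(-6, I), Pow(Add(F, Mul(Pow(Add(-5, I), -1), Add(4, I, -2))), -1))) = Add(Rational(-2, 9), Mul(Add(-6, I), Pow(Add(F, Mul(Pow(Add(-5, I), -1), Add(2, I))), -1))) = Add(Rational(-2, 9), Mul(Pow(Add(F, Mul(Pow(Add(-5, I), -1), Add(2, I))), -1), Add(-6, I))))
Mul(Mul(35, -25), Function('Y')(-5, Mul(1, Pow(-4, -1)))) = Mul(Mul(35, -25), Mul(-1, Pow(Add(18, Mul(9, Mul(1, Pow(-4, -1))), Mul(9, -5, Add(-5, Mul(1, Pow(-4, -1))))), -1), Add(4, Mul(2, Mul(1, Pow(-4, -1))), Mul(Add(-5, Mul(1, Pow(-4, -1))), Add(54, Mul(-9, Mul(1, Pow(-4, -1))), Mul(2, -5)))))) = Mul(-875, Mul(-1, Pow(Add(18, Mul(9, Mul(1, Rational(-1, 4))), Mul(9, -5, Add(-5, Mul(1, Rational(-1, 4))))), -1), Add(4, Mul(2, Mul(1, Rational(-1, 4))), Mul(Add(-5, Mul(1, Rational(-1, 4))), Add(54, Mul(-9, Mul(1, Rational(-1, 4))), -10))))) = Mul(-875, Mul(-1, Pow(Add(18, Mul(9, Rational(-1, 4)), Mul(9, -5, Add(-5, Rational(-1, 4)))), -1), Add(4, Mul(2, Rational(-1, 4)), Mul(Add(-5, Rational(-1, 4)), Add(54, Mul(-9, Rational(-1, 4)), -10))))) = Mul(-875, Mul(-1, Pow(Add(18, Rational(-9, 4), Mul(9, -5, Rational(-21, 4))), -1), Add(4, Rational(-1, 2), Mul(Rational(-21, 4), Add(54, Rational(9, 4), -10))))) = Mul(-875, Mul(-1, Pow(Add(18, Rational(-9, 4), Rational(945, 4)), -1), Add(4, Rational(-1, 2), Mul(Rational(-21, 4), Rational(185, 4))))) = Mul(-875, Mul(-1, Pow(252, -1), Add(4, Rational(-1, 2), Rational(-3885, 16)))) = Mul(-875, Mul(-1, Rational(1, 252), Rational(-3829, 16))) = Mul(-875, Rational(547, 576)) = Rational(-478625, 576)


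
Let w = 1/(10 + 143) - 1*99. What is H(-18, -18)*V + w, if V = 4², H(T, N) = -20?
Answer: -64106/153 ≈ -418.99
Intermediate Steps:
w = -15146/153 (w = 1/153 - 99 = -15146/153 ≈ -98.993)
V = 16
H(-18, -18)*V + w = -20*16 - 15146/153 = -320 - 15146/153 = -64106/153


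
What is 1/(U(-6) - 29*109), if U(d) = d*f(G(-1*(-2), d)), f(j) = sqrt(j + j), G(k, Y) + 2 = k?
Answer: -1/3161 ≈ -0.00031636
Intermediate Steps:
G(k, Y) = -2 + k
f(j) = sqrt(2)*sqrt(j) (f(j) = sqrt(2*j) = sqrt(2)*sqrt(j))
U(d) = 0 (U(d) = d*(sqrt(2)*sqrt(-2 - 1*(-2))) = d*(sqrt(2)*sqrt(-2 + 2)) = d*(sqrt(2)*sqrt(0)) = d*(sqrt(2)*0) = d*0 = 0)
1/(U(-6) - 29*109) = 1/(0 - 29*109) = 1/(0 - 3161) = 1/(-3161) = -1/3161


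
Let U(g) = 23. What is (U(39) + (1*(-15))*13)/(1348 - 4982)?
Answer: 86/1817 ≈ 0.047331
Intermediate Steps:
(U(39) + (1*(-15))*13)/(1348 - 4982) = (23 + (1*(-15))*13)/(1348 - 4982) = (23 - 15*13)/(-3634) = (23 - 195)*(-1/3634) = -172*(-1/3634) = 86/1817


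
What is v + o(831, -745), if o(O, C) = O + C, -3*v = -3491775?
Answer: 1164011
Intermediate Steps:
v = 1163925 (v = -⅓*(-3491775) = 1163925)
o(O, C) = C + O
v + o(831, -745) = 1163925 + (-745 + 831) = 1163925 + 86 = 1164011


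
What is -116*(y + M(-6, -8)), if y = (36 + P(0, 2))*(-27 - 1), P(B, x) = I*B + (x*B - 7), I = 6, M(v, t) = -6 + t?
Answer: 95816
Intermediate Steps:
P(B, x) = -7 + 6*B + B*x (P(B, x) = 6*B + (x*B - 7) = 6*B + (B*x - 7) = 6*B + (-7 + B*x) = -7 + 6*B + B*x)
y = -812 (y = (36 + (-7 + 6*0 + 0*2))*(-27 - 1) = (36 + (-7 + 0 + 0))*(-28) = (36 - 7)*(-28) = 29*(-28) = -812)
-116*(y + M(-6, -8)) = -116*(-812 + (-6 - 8)) = -116*(-812 - 14) = -116*(-826) = 95816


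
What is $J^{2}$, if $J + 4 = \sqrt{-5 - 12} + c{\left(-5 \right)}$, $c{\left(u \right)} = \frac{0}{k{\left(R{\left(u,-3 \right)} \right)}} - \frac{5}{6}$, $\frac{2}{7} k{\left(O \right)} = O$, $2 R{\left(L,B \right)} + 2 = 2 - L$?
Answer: $\frac{229}{36} - \frac{29 i \sqrt{17}}{3} \approx 6.3611 - 39.857 i$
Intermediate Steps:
$R{\left(L,B \right)} = - \frac{L}{2}$ ($R{\left(L,B \right)} = -1 + \frac{2 - L}{2} = -1 - \left(-1 + \frac{L}{2}\right) = - \frac{L}{2}$)
$k{\left(O \right)} = \frac{7 O}{2}$
$c{\left(u \right)} = - \frac{5}{6}$ ($c{\left(u \right)} = \frac{0}{\frac{7}{2} \left(- \frac{u}{2}\right)} - \frac{5}{6} = \frac{0}{\left(- \frac{7}{4}\right) u} - \frac{5}{6} = 0 \left(- \frac{4}{7 u}\right) - \frac{5}{6} = 0 - \frac{5}{6} = - \frac{5}{6}$)
$J = - \frac{29}{6} + i \sqrt{17}$ ($J = -4 - \left(\frac{5}{6} - \sqrt{-5 - 12}\right) = -4 - \left(\frac{5}{6} - \sqrt{-17}\right) = -4 - \left(\frac{5}{6} - i \sqrt{17}\right) = - \frac{29}{6} + i \sqrt{17} \approx -4.8333 + 4.1231 i$)
$J^{2} = \left(- \frac{29}{6} + i \sqrt{17}\right)^{2}$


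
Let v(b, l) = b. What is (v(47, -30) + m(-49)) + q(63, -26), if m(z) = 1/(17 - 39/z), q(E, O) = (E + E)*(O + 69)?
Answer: 4765529/872 ≈ 5465.1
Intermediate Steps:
q(E, O) = 2*E*(69 + O) (q(E, O) = (2*E)*(69 + O) = 2*E*(69 + O))
(v(47, -30) + m(-49)) + q(63, -26) = (47 - 49/(-39 + 17*(-49))) + 2*63*(69 - 26) = (47 - 49/(-39 - 833)) + 2*63*43 = (47 - 49/(-872)) + 5418 = (47 - 49*(-1/872)) + 5418 = (47 + 49/872) + 5418 = 41033/872 + 5418 = 4765529/872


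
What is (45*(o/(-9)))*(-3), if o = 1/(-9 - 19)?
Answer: -15/28 ≈ -0.53571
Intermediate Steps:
o = -1/28 (o = 1/(-28) = -1/28 ≈ -0.035714)
(45*(o/(-9)))*(-3) = (45*(-1/28/(-9)))*(-3) = (45*(-1/28*(-1/9)))*(-3) = (45*(1/252))*(-3) = (5/28)*(-3) = -15/28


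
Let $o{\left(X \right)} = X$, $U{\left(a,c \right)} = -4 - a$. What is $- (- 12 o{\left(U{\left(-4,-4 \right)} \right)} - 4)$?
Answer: $4$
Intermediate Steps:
$- (- 12 o{\left(U{\left(-4,-4 \right)} \right)} - 4) = - (- 12 \left(-4 - -4\right) - 4) = - (- 12 \left(-4 + 4\right) - 4) = - (\left(-12\right) 0 - 4) = - (0 - 4) = \left(-1\right) \left(-4\right) = 4$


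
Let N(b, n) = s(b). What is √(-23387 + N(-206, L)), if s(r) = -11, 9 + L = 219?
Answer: I*√23398 ≈ 152.96*I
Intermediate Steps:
L = 210 (L = -9 + 219 = 210)
N(b, n) = -11
√(-23387 + N(-206, L)) = √(-23387 - 11) = √(-23398) = I*√23398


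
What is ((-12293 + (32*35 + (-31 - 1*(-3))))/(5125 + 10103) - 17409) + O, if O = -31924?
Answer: -751254125/15228 ≈ -49334.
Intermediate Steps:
((-12293 + (32*35 + (-31 - 1*(-3))))/(5125 + 10103) - 17409) + O = ((-12293 + (32*35 + (-31 - 1*(-3))))/(5125 + 10103) - 17409) - 31924 = ((-12293 + (1120 + (-31 + 3)))/15228 - 17409) - 31924 = ((-12293 + (1120 - 28))*(1/15228) - 17409) - 31924 = ((-12293 + 1092)*(1/15228) - 17409) - 31924 = (-11201*1/15228 - 17409) - 31924 = (-11201/15228 - 17409) - 31924 = -265115453/15228 - 31924 = -751254125/15228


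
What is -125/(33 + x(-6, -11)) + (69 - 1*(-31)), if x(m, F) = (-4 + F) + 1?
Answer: 1775/19 ≈ 93.421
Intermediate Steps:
x(m, F) = -3 + F
-125/(33 + x(-6, -11)) + (69 - 1*(-31)) = -125/(33 + (-3 - 11)) + (69 - 1*(-31)) = -125/(33 - 14) + (69 + 31) = -125/19 + 100 = 1775/19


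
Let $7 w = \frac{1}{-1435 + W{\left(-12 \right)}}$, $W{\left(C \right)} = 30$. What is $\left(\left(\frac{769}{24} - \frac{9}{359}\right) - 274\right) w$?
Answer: $\frac{297847}{12105480} \approx 0.024604$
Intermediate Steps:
$w = - \frac{1}{9835}$ ($w = \frac{1}{7 \left(-1435 + 30\right)} = \frac{1}{7 \left(-1405\right)} = \frac{1}{7} \left(- \frac{1}{1405}\right) = - \frac{1}{9835} \approx -0.00010168$)
$\left(\left(\frac{769}{24} - \frac{9}{359}\right) - 274\right) w = \left(\left(\frac{769}{24} - \frac{9}{359}\right) - 274\right) \left(- \frac{1}{9835}\right) = \left(\frac{275855}{8616} - 274\right) \left(- \frac{1}{9835}\right) = \left(- \frac{2084929}{8616}\right) \left(- \frac{1}{9835}\right) = \frac{297847}{12105480}$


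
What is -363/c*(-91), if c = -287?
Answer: -4719/41 ≈ -115.10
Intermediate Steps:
-363/c*(-91) = -363/(-287)*(-91) = -363*(-1/287)*(-91) = (363/287)*(-91) = -4719/41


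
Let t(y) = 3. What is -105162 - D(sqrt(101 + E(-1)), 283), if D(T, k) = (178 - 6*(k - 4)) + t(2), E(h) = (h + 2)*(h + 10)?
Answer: -103669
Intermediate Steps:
E(h) = (2 + h)*(10 + h)
D(T, k) = 205 - 6*k (D(T, k) = (178 - 6*(k - 4)) + 3 = (178 - 6*(-4 + k)) + 3 = (178 + (24 - 6*k)) + 3 = (202 - 6*k) + 3 = 205 - 6*k)
-105162 - D(sqrt(101 + E(-1)), 283) = -105162 - (205 - 6*283) = -105162 - (205 - 1698) = -105162 - 1*(-1493) = -105162 + 1493 = -103669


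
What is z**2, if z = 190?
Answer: 36100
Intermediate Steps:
z**2 = 190**2 = 36100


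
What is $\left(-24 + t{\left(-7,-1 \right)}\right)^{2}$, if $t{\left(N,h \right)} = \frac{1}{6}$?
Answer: $\frac{20449}{36} \approx 568.03$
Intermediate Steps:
$t{\left(N,h \right)} = \frac{1}{6}$
$\left(-24 + t{\left(-7,-1 \right)}\right)^{2} = \left(-24 + \frac{1}{6}\right)^{2} = \left(- \frac{143}{6}\right)^{2} = \frac{20449}{36}$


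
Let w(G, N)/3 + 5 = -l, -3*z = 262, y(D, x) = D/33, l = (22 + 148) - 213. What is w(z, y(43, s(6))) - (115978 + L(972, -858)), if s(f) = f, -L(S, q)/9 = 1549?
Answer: -101923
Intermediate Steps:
L(S, q) = -13941 (L(S, q) = -9*1549 = -13941)
l = -43 (l = 170 - 213 = -43)
y(D, x) = D/33 (y(D, x) = D*(1/33) = D/33)
z = -262/3 (z = -⅓*262 = -262/3 ≈ -87.333)
w(G, N) = 114 (w(G, N) = -15 + 3*(-1*(-43)) = -15 + 3*43 = -15 + 129 = 114)
w(z, y(43, s(6))) - (115978 + L(972, -858)) = 114 - (115978 - 13941) = 114 - 1*102037 = 114 - 102037 = -101923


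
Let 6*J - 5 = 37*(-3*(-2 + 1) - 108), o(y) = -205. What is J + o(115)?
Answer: -2555/3 ≈ -851.67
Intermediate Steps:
J = -1940/3 (J = ⅚ + (37*(-3*(-2 + 1) - 108))/6 = ⅚ + (37*(-3*(-1) - 108))/6 = ⅚ + (37*(3 - 108))/6 = ⅚ + (37*(-105))/6 = ⅚ + (⅙)*(-3885) = ⅚ - 1295/2 = -1940/3 ≈ -646.67)
J + o(115) = -1940/3 - 205 = -2555/3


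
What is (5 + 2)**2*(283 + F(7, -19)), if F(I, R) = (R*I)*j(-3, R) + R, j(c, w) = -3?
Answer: 32487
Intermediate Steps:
F(I, R) = R - 3*I*R (F(I, R) = (R*I)*(-3) + R = (I*R)*(-3) + R = -3*I*R + R = R - 3*I*R)
(5 + 2)**2*(283 + F(7, -19)) = (5 + 2)**2*(283 - 19*(1 - 3*7)) = 7**2*(283 - 19*(1 - 21)) = 49*(283 - 19*(-20)) = 49*(283 + 380) = 49*663 = 32487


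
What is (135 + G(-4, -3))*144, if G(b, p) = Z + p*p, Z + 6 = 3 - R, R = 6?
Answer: 19440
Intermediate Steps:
Z = -9 (Z = -6 + (3 - 1*6) = -6 + (3 - 6) = -6 - 3 = -9)
G(b, p) = -9 + p² (G(b, p) = -9 + p*p = -9 + p²)
(135 + G(-4, -3))*144 = (135 + (-9 + (-3)²))*144 = (135 + (-9 + 9))*144 = (135 + 0)*144 = 135*144 = 19440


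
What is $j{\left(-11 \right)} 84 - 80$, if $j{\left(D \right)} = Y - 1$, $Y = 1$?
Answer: $-80$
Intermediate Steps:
$j{\left(D \right)} = 0$ ($j{\left(D \right)} = 1 - 1 = 0$)
$j{\left(-11 \right)} 84 - 80 = 0 \cdot 84 - 80 = 0 - 80 = -80$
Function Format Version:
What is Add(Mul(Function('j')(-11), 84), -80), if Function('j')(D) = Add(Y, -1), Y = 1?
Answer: -80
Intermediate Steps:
Function('j')(D) = 0 (Function('j')(D) = Add(1, -1) = 0)
Add(Mul(Function('j')(-11), 84), -80) = Add(Mul(0, 84), -80) = Add(0, -80) = -80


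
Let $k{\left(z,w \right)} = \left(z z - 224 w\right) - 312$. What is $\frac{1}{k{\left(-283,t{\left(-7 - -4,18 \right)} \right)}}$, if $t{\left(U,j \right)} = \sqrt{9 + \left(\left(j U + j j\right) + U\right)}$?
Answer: $\frac{79777}{6350521153} + \frac{448 \sqrt{69}}{6350521153} \approx 1.3148 \cdot 10^{-5}$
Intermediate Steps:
$t{\left(U,j \right)} = \sqrt{9 + U + j^{2} + U j}$ ($t{\left(U,j \right)} = \sqrt{9 + \left(\left(U j + j^{2}\right) + U\right)} = \sqrt{9 + \left(\left(j^{2} + U j\right) + U\right)} = \sqrt{9 + \left(U + j^{2} + U j\right)} = \sqrt{9 + U + j^{2} + U j}$)
$k{\left(z,w \right)} = -312 + z^{2} - 224 w$ ($k{\left(z,w \right)} = \left(z^{2} - 224 w\right) - 312 = -312 + z^{2} - 224 w$)
$\frac{1}{k{\left(-283,t{\left(-7 - -4,18 \right)} \right)}} = \frac{1}{-312 + \left(-283\right)^{2} - 224 \sqrt{9 - 3 + 18^{2} + \left(-7 - -4\right) 18}} = \frac{1}{-312 + 80089 - 224 \sqrt{9 + \left(-7 + 4\right) + 324 + \left(-7 + 4\right) 18}} = \frac{1}{-312 + 80089 - 224 \sqrt{9 - 3 + 324 - 54}} = \frac{1}{-312 + 80089 - 224 \sqrt{276}} = \frac{1}{-312 + 80089 - 224 \cdot 2 \sqrt{69}} = \frac{1}{-312 + 80089 - 448 \sqrt{69}} = \frac{1}{79777 - 448 \sqrt{69}}$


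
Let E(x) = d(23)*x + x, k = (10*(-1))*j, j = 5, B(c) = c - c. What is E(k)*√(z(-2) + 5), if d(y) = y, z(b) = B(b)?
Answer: -1200*√5 ≈ -2683.3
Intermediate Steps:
B(c) = 0
z(b) = 0
k = -50 (k = (10*(-1))*5 = -10*5 = -50)
E(x) = 24*x (E(x) = 23*x + x = 24*x)
E(k)*√(z(-2) + 5) = (24*(-50))*√(0 + 5) = -1200*√5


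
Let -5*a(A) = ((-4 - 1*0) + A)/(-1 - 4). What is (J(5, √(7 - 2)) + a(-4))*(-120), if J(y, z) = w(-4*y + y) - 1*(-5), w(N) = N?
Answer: 6192/5 ≈ 1238.4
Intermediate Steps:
J(y, z) = 5 - 3*y (J(y, z) = (-4*y + y) - 1*(-5) = -3*y + 5 = 5 - 3*y)
a(A) = -4/25 + A/25 (a(A) = -((-4 - 1*0) + A)/(5*(-1 - 4)) = -((-4 + 0) + A)/(5*(-5)) = -(-4 + A)*(-1)/(5*5) = -(⅘ - A/5)/5 = -4/25 + A/25)
(J(5, √(7 - 2)) + a(-4))*(-120) = ((5 - 3*5) + (-4/25 + (1/25)*(-4)))*(-120) = ((5 - 15) + (-4/25 - 4/25))*(-120) = (-10 - 8/25)*(-120) = -258/25*(-120) = 6192/5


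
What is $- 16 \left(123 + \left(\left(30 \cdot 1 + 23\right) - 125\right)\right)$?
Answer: $-816$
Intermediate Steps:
$- 16 \left(123 + \left(\left(30 \cdot 1 + 23\right) - 125\right)\right) = - 16 \left(123 + \left(\left(30 + 23\right) - 125\right)\right) = - 16 \left(123 + \left(53 - 125\right)\right) = - 16 \left(123 - 72\right) = \left(-16\right) 51 = -816$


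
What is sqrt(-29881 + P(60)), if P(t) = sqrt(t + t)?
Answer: sqrt(-29881 + 2*sqrt(30)) ≈ 172.83*I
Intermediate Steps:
P(t) = sqrt(2)*sqrt(t) (P(t) = sqrt(2*t) = sqrt(2)*sqrt(t))
sqrt(-29881 + P(60)) = sqrt(-29881 + sqrt(2)*sqrt(60)) = sqrt(-29881 + sqrt(2)*(2*sqrt(15))) = sqrt(-29881 + 2*sqrt(30))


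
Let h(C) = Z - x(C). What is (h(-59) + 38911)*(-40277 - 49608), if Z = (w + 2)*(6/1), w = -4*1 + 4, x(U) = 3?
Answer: -3498324200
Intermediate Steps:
w = 0 (w = -4 + 4 = 0)
Z = 12 (Z = (0 + 2)*(6/1) = 2*(6*1) = 2*6 = 12)
h(C) = 9 (h(C) = 12 - 1*3 = 12 - 3 = 9)
(h(-59) + 38911)*(-40277 - 49608) = (9 + 38911)*(-40277 - 49608) = 38920*(-89885) = -3498324200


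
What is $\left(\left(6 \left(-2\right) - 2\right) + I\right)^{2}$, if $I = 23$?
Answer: $81$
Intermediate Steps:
$\left(\left(6 \left(-2\right) - 2\right) + I\right)^{2} = \left(\left(6 \left(-2\right) - 2\right) + 23\right)^{2} = \left(\left(-12 - 2\right) + 23\right)^{2} = \left(-14 + 23\right)^{2} = 9^{2} = 81$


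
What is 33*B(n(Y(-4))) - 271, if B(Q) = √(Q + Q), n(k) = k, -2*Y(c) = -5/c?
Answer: -271 + 33*I*√5/2 ≈ -271.0 + 36.895*I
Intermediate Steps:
Y(c) = 5/(2*c) (Y(c) = -(-5)/(2*c) = 5/(2*c))
B(Q) = √2*√Q (B(Q) = √(2*Q) = √2*√Q)
33*B(n(Y(-4))) - 271 = 33*(√2*√((5/2)/(-4))) - 271 = 33*(√2*√((5/2)*(-¼))) - 271 = 33*(√2*√(-5/8)) - 271 = 33*(√2*(I*√10/4)) - 271 = 33*(I*√5/2) - 271 = 33*I*√5/2 - 271 = -271 + 33*I*√5/2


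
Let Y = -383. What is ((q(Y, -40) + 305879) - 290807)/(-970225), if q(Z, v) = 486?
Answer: -15558/970225 ≈ -0.016035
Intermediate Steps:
((q(Y, -40) + 305879) - 290807)/(-970225) = ((486 + 305879) - 290807)/(-970225) = (306365 - 290807)*(-1/970225) = 15558*(-1/970225) = -15558/970225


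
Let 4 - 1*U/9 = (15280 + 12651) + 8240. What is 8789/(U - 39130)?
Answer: -517/21449 ≈ -0.024104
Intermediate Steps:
U = -325503 (U = 36 - 9*((15280 + 12651) + 8240) = 36 - 9*(27931 + 8240) = 36 - 9*36171 = 36 - 325539 = -325503)
8789/(U - 39130) = 8789/(-325503 - 39130) = 8789/(-364633) = 8789*(-1/364633) = -517/21449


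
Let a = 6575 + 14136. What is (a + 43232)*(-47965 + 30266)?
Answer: -1131727157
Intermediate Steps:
a = 20711
(a + 43232)*(-47965 + 30266) = (20711 + 43232)*(-47965 + 30266) = 63943*(-17699) = -1131727157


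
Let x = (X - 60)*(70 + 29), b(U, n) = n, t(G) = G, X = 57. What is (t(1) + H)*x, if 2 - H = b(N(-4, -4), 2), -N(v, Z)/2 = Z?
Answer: -297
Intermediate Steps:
N(v, Z) = -2*Z
H = 0 (H = 2 - 1*2 = 2 - 2 = 0)
x = -297 (x = (57 - 60)*(70 + 29) = -3*99 = -297)
(t(1) + H)*x = (1 + 0)*(-297) = 1*(-297) = -297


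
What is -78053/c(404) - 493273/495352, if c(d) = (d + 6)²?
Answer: -2763247749/1892469800 ≈ -1.4601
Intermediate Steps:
c(d) = (6 + d)²
-78053/c(404) - 493273/495352 = -78053/(6 + 404)² - 493273/495352 = -78053/(410²) - 493273*1/495352 = -78053/168100 - 44843/45032 = -2763247749/1892469800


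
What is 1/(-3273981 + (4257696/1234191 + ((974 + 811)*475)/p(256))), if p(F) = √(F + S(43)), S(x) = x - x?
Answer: -6582352/21201659444225 ≈ -3.1046e-7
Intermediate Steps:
S(x) = 0
p(F) = √F (p(F) = √(F + 0) = √F)
1/(-3273981 + (4257696/1234191 + ((974 + 811)*475)/p(256))) = 1/(-3273981 + (4257696/1234191 + ((974 + 811)*475)/(√256))) = 1/(-3273981 + (4257696*(1/1234191) + (1785*475)/16)) = 1/(-3273981 + (1419232/411397 + 847875*(1/16))) = 1/(-3273981 + (1419232/411397 + 847875/16)) = 1/(-3273981 + 348835939087/6582352) = 1/(-21201659444225/6582352) = -6582352/21201659444225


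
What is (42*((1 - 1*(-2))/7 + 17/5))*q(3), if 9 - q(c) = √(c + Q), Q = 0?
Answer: 7236/5 - 804*√3/5 ≈ 1168.7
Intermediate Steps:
q(c) = 9 - √c (q(c) = 9 - √(c + 0) = 9 - √c)
(42*((1 - 1*(-2))/7 + 17/5))*q(3) = (42*((1 - 1*(-2))/7 + 17/5))*(9 - √3) = (42*((1 + 2)*(⅐) + 17*(⅕)))*(9 - √3) = (42*(3*(⅐) + 17/5))*(9 - √3) = (42*(3/7 + 17/5))*(9 - √3) = (42*(134/35))*(9 - √3) = 804*(9 - √3)/5 = 7236/5 - 804*√3/5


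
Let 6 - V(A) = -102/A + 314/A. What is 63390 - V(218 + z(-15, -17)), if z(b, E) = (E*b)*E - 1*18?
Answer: 262092628/4135 ≈ 63384.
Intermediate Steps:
z(b, E) = -18 + b*E**2 (z(b, E) = b*E**2 - 18 = -18 + b*E**2)
V(A) = 6 - 212/A (V(A) = 6 - (-102/A + 314/A) = 6 - 212/A)
63390 - V(218 + z(-15, -17)) = 63390 - (6 - 212/(218 + (-18 - 15*(-17)**2))) = 63390 - (6 - 212/(218 + (-18 - 15*289))) = 63390 - (6 - 212/(218 + (-18 - 4335))) = 63390 - (6 - 212/(218 - 4353)) = 63390 - (6 - 212/(-4135)) = 63390 - (6 - 212*(-1/4135)) = 63390 - (6 + 212/4135) = 63390 - 1*25022/4135 = 63390 - 25022/4135 = 262092628/4135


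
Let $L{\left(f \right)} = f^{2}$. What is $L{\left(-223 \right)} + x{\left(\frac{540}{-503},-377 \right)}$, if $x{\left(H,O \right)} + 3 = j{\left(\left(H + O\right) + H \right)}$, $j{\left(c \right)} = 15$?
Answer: $49741$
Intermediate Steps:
$x{\left(H,O \right)} = 12$ ($x{\left(H,O \right)} = -3 + 15 = 12$)
$L{\left(-223 \right)} + x{\left(\frac{540}{-503},-377 \right)} = \left(-223\right)^{2} + 12 = 49729 + 12 = 49741$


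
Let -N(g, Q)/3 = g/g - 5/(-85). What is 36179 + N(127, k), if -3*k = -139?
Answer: 614989/17 ≈ 36176.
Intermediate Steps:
k = 139/3 (k = -1/3*(-139) = 139/3 ≈ 46.333)
N(g, Q) = -54/17 (N(g, Q) = -3*(g/g - 5/(-85)) = -3*(1 - 5*(-1/85)) = -3*(1 + 1/17) = -3*18/17 = -54/17)
36179 + N(127, k) = 36179 - 54/17 = 614989/17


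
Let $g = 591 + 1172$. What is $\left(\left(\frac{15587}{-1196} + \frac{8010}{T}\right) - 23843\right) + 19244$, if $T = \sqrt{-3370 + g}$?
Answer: $- \frac{424307}{92} - \frac{8010 i \sqrt{1607}}{1607} \approx -4612.0 - 199.81 i$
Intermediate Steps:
$g = 1763$
$T = i \sqrt{1607}$ ($T = \sqrt{-3370 + 1763} = \sqrt{-1607} = i \sqrt{1607} \approx 40.087 i$)
$\left(\left(\frac{15587}{-1196} + \frac{8010}{T}\right) - 23843\right) + 19244 = \left(\left(\frac{15587}{-1196} + \frac{8010}{i \sqrt{1607}}\right) - 23843\right) + 19244 = \left(\left(15587 \left(- \frac{1}{1196}\right) + 8010 \left(- \frac{i \sqrt{1607}}{1607}\right)\right) - 23843\right) + 19244 = \left(\left(- \frac{1199}{92} - \frac{8010 i \sqrt{1607}}{1607}\right) - 23843\right) + 19244 = \left(- \frac{2194755}{92} - \frac{8010 i \sqrt{1607}}{1607}\right) + 19244 = - \frac{424307}{92} - \frac{8010 i \sqrt{1607}}{1607}$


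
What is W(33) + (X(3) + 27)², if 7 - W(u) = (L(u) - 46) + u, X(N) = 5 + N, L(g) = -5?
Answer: 1250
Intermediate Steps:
W(u) = 58 - u (W(u) = 7 - ((-5 - 46) + u) = 7 - (-51 + u) = 7 + (51 - u) = 58 - u)
W(33) + (X(3) + 27)² = (58 - 1*33) + ((5 + 3) + 27)² = (58 - 33) + (8 + 27)² = 25 + 35² = 25 + 1225 = 1250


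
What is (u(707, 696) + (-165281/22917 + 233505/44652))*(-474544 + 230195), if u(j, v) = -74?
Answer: 6332902545579169/341096628 ≈ 1.8566e+7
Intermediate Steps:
(u(707, 696) + (-165281/22917 + 233505/44652))*(-474544 + 230195) = (-74 + (-165281/22917 + 233505/44652))*(-474544 + 230195) = (-74 + (-165281*1/22917 + 233505*(1/44652)))*(-244349) = (-74 + (-165281/22917 + 77835/14884))*(-244349) = (-74 - 676297709/341096628)*(-244349) = -25917448181/341096628*(-244349) = 6332902545579169/341096628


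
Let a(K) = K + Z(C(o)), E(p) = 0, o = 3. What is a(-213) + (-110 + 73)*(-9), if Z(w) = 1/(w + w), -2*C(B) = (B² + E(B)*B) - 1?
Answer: 959/8 ≈ 119.88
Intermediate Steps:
C(B) = ½ - B²/2 (C(B) = -((B² + 0*B) - 1)/2 = -((B² + 0) - 1)/2 = -(B² - 1)/2 = -(-1 + B²)/2 = ½ - B²/2)
Z(w) = 1/(2*w)
a(K) = -⅛ + K (a(K) = K + 1/(2*(½ - ½*3²)) = K + 1/(2*(½ - ½*9)) = K + 1/(2*(½ - 9/2)) = K + (½)/(-4) = K + (½)*(-¼) = K - ⅛ = -⅛ + K)
a(-213) + (-110 + 73)*(-9) = (-⅛ - 213) + (-110 + 73)*(-9) = -1705/8 - 37*(-9) = -1705/8 + 333 = 959/8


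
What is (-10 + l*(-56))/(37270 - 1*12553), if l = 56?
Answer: -286/2247 ≈ -0.12728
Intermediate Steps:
(-10 + l*(-56))/(37270 - 1*12553) = (-10 + 56*(-56))/(37270 - 1*12553) = (-10 - 3136)/(37270 - 12553) = -3146/24717 = -3146*1/24717 = -286/2247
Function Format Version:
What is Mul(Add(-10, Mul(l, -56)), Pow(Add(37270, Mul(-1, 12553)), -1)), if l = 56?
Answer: Rational(-286, 2247) ≈ -0.12728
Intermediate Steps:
Mul(Add(-10, Mul(l, -56)), Pow(Add(37270, Mul(-1, 12553)), -1)) = Mul(Add(-10, Mul(56, -56)), Pow(Add(37270, Mul(-1, 12553)), -1)) = Mul(Add(-10, -3136), Pow(Add(37270, -12553), -1)) = Mul(-3146, Pow(24717, -1)) = Mul(-3146, Rational(1, 24717)) = Rational(-286, 2247)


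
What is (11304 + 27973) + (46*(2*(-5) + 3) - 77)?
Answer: 38878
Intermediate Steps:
(11304 + 27973) + (46*(2*(-5) + 3) - 77) = 39277 + (46*(-10 + 3) - 77) = 39277 + (46*(-7) - 77) = 39277 + (-322 - 77) = 39277 - 399 = 38878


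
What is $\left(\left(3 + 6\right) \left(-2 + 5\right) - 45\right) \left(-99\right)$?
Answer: $1782$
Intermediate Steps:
$\left(\left(3 + 6\right) \left(-2 + 5\right) - 45\right) \left(-99\right) = \left(9 \cdot 3 - 45\right) \left(-99\right) = \left(27 - 45\right) \left(-99\right) = \left(-18\right) \left(-99\right) = 1782$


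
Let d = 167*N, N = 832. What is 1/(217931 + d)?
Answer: 1/356875 ≈ 2.8021e-6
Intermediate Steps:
d = 138944 (d = 167*832 = 138944)
1/(217931 + d) = 1/(217931 + 138944) = 1/356875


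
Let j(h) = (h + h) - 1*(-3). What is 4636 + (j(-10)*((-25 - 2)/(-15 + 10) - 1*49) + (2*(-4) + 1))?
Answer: 26851/5 ≈ 5370.2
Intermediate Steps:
j(h) = 3 + 2*h (j(h) = 2*h + 3 = 3 + 2*h)
4636 + (j(-10)*((-25 - 2)/(-15 + 10) - 1*49) + (2*(-4) + 1)) = 4636 + ((3 + 2*(-10))*((-25 - 2)/(-15 + 10) - 1*49) + (2*(-4) + 1)) = 4636 + ((3 - 20)*(-27/(-5) - 49) + (-8 + 1)) = 4636 + (-17*(-27*(-⅕) - 49) - 7) = 4636 + (-17*(27/5 - 49) - 7) = 4636 + (-17*(-218/5) - 7) = 4636 + (3706/5 - 7) = 4636 + 3671/5 = 26851/5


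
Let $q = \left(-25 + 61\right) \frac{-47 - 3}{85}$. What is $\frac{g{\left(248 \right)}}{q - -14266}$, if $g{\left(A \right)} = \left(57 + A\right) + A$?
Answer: $\frac{9401}{242162} \approx 0.038821$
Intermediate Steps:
$g{\left(A \right)} = 57 + 2 A$
$q = - \frac{360}{17}$ ($q = 36 \left(-47 - 3\right) \frac{1}{85} = 36 \left(\left(-50\right) \frac{1}{85}\right) = 36 \left(- \frac{10}{17}\right) = - \frac{360}{17} \approx -21.176$)
$\frac{g{\left(248 \right)}}{q - -14266} = \frac{57 + 2 \cdot 248}{- \frac{360}{17} - -14266} = \frac{57 + 496}{- \frac{360}{17} + 14266} = \frac{553}{\frac{242162}{17}} = 553 \cdot \frac{17}{242162} = \frac{9401}{242162}$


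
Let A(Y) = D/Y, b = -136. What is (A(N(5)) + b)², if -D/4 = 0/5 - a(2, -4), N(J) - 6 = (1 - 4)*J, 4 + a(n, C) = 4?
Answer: 18496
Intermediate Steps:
a(n, C) = 0 (a(n, C) = -4 + 4 = 0)
N(J) = 6 - 3*J (N(J) = 6 + (1 - 4)*J = 6 - 3*J)
D = 0 (D = -4*(0/5 - 1*0) = -4*(0*(⅕) + 0) = -4*(0 + 0) = -4*0 = 0)
A(Y) = 0 (A(Y) = 0/Y = 0)
(A(N(5)) + b)² = (0 - 136)² = (-136)² = 18496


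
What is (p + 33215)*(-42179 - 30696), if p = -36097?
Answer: 210025750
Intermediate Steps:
(p + 33215)*(-42179 - 30696) = (-36097 + 33215)*(-42179 - 30696) = -2882*(-72875) = 210025750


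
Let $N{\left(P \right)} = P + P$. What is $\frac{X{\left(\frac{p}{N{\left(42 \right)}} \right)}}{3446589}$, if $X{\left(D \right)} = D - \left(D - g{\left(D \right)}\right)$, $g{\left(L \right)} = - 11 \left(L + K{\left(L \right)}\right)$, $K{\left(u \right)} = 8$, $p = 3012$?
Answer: $- \frac{3377}{24126123} \approx -0.00013997$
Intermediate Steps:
$g{\left(L \right)} = -88 - 11 L$ ($g{\left(L \right)} = - 11 \left(L + 8\right) = - 11 \left(8 + L\right) = -88 - 11 L$)
$N{\left(P \right)} = 2 P$
$X{\left(D \right)} = -88 - 11 D$ ($X{\left(D \right)} = D - \left(88 + 12 D\right) = -88 - 11 D$)
$\frac{X{\left(\frac{p}{N{\left(42 \right)}} \right)}}{3446589} = \frac{-88 - 11 \frac{3012}{2 \cdot 42}}{3446589} = \left(-88 - 11 \cdot \frac{3012}{84}\right) \frac{1}{3446589} = \left(-88 - 11 \cdot 3012 \cdot \frac{1}{84}\right) \frac{1}{3446589} = \left(-88 - \frac{2761}{7}\right) \frac{1}{3446589} = \left(- \frac{3377}{7}\right) \frac{1}{3446589} = - \frac{3377}{24126123}$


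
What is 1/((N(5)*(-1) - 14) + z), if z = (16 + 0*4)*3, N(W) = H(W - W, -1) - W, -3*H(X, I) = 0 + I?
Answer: 3/116 ≈ 0.025862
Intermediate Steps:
H(X, I) = -I/3 (H(X, I) = -(0 + I)/3 = -I/3)
N(W) = ⅓ - W (N(W) = -⅓*(-1) - W = ⅓ - W)
z = 48 (z = (16 + 0)*3 = 16*3 = 48)
1/((N(5)*(-1) - 14) + z) = 1/(((⅓ - 1*5)*(-1) - 14) + 48) = 1/(((⅓ - 5)*(-1) - 14) + 48) = 1/((-14/3*(-1) - 14) + 48) = 1/((14/3 - 14) + 48) = 1/(-28/3 + 48) = 1/(116/3) = 3/116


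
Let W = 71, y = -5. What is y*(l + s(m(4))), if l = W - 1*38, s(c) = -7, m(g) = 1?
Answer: -130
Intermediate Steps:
l = 33 (l = 71 - 1*38 = 71 - 38 = 33)
y*(l + s(m(4))) = -5*(33 - 7) = -5*26 = -130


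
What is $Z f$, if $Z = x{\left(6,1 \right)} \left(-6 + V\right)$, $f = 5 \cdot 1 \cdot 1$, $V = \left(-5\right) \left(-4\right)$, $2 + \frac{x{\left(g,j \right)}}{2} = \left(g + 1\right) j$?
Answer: $700$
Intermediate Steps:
$x{\left(g,j \right)} = -4 + 2 j \left(1 + g\right)$ ($x{\left(g,j \right)} = -4 + 2 \left(g + 1\right) j = -4 + 2 \left(1 + g\right) j = -4 + 2 j \left(1 + g\right)$)
$V = 20$
$f = 5$ ($f = 5 \cdot 1 = 5$)
$Z = 140$ ($Z = \left(-4 + 2 \cdot 1 + 2 \cdot 6 \cdot 1\right) \left(-6 + 20\right) = \left(-4 + 2 + 12\right) 14 = 10 \cdot 14 = 140$)
$Z f = 140 \cdot 5 = 700$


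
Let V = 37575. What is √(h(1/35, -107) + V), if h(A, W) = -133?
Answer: √37442 ≈ 193.50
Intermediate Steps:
√(h(1/35, -107) + V) = √(-133 + 37575) = √37442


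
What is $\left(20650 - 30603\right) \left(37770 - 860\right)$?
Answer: $-367365230$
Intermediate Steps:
$\left(20650 - 30603\right) \left(37770 - 860\right) = - 9953 \left(37770 - 860\right) = \left(-9953\right) 36910 = -367365230$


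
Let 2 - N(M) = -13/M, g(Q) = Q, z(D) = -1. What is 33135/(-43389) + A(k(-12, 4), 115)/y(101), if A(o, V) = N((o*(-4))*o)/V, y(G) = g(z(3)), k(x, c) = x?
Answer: -27707191/35482560 ≈ -0.78087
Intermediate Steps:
N(M) = 2 + 13/M (N(M) = 2 - (-13)/M = 2 + 13/M)
y(G) = -1
A(o, V) = (2 - 13/(4*o²))/V (A(o, V) = (2 + 13/(((o*(-4))*o)))/V = (2 + 13/(((-4*o)*o)))/V = (2 + 13/((-4*o²)))/V = (2 + 13*(-1/(4*o²)))/V = (2 - 13/(4*o²))/V)
33135/(-43389) + A(k(-12, 4), 115)/y(101) = 33135/(-43389) + (2/115 - 13/4/(115*(-12)²))/(-1) = 33135*(-1/43389) + (2*(1/115) - 13/4*1/115*1/144)*(-1) = -11045/14463 + (2/115 - 13/66240)*(-1) = -11045/14463 + (1139/66240)*(-1) = -11045/14463 - 1139/66240 = -27707191/35482560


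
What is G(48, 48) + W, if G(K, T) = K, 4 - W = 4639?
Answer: -4587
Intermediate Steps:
W = -4635 (W = 4 - 1*4639 = 4 - 4639 = -4635)
G(48, 48) + W = 48 - 4635 = -4587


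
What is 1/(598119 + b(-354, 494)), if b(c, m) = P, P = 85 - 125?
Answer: 1/598079 ≈ 1.6720e-6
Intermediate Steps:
P = -40
b(c, m) = -40
1/(598119 + b(-354, 494)) = 1/(598119 - 40) = 1/598079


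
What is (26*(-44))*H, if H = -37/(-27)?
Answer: -42328/27 ≈ -1567.7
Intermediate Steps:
H = 37/27 (H = -37*(-1/27) = 37/27 ≈ 1.3704)
(26*(-44))*H = (26*(-44))*(37/27) = -1144*37/27 = -42328/27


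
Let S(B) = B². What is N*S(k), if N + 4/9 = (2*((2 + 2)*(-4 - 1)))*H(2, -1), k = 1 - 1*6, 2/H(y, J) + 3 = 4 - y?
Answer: 17900/9 ≈ 1988.9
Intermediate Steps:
H(y, J) = 2/(1 - y) (H(y, J) = 2/(-3 + (4 - y)) = 2/(1 - y))
k = -5 (k = 1 - 6 = -5)
N = 716/9 (N = -4/9 + (2*((2 + 2)*(-4 - 1)))*(-2/(-1 + 2)) = -4/9 + (2*(4*(-5)))*(-2/1) = -4/9 + (2*(-20))*(-2*1) = -4/9 - 40*(-2) = -4/9 + 80 = 716/9 ≈ 79.556)
N*S(k) = (716/9)*(-5)² = (716/9)*25 = 17900/9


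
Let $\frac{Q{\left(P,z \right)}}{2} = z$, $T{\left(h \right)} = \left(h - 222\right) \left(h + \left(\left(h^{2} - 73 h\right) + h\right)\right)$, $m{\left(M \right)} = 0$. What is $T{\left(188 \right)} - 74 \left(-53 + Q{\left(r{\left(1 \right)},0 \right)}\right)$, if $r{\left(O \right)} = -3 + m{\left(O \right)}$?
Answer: $-743942$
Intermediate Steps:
$r{\left(O \right)} = -3$ ($r{\left(O \right)} = -3 + 0 = -3$)
$T{\left(h \right)} = \left(-222 + h\right) \left(h^{2} - 71 h\right)$ ($T{\left(h \right)} = \left(-222 + h\right) \left(h + \left(h^{2} - 72 h\right)\right) = \left(-222 + h\right) \left(h^{2} - 71 h\right)$)
$Q{\left(P,z \right)} = 2 z$
$T{\left(188 \right)} - 74 \left(-53 + Q{\left(r{\left(1 \right)},0 \right)}\right) = 188 \left(15762 + 188^{2} - 55084\right) - 74 \left(-53 + 2 \cdot 0\right) = 188 \left(15762 + 35344 - 55084\right) - 74 \left(-53 + 0\right) = 188 \left(-3978\right) - 74 \left(-53\right) = -747864 - -3922 = -747864 + 3922 = -743942$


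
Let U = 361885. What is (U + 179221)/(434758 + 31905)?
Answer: 541106/466663 ≈ 1.1595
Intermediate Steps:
(U + 179221)/(434758 + 31905) = (361885 + 179221)/(434758 + 31905) = 541106/466663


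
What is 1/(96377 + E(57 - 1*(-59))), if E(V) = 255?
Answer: 1/96632 ≈ 1.0349e-5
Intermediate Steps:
1/(96377 + E(57 - 1*(-59))) = 1/(96377 + 255) = 1/96632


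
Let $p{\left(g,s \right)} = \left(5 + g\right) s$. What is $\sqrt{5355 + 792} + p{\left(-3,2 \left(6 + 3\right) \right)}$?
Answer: $36 + 3 \sqrt{683} \approx 114.4$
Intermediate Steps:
$p{\left(g,s \right)} = s \left(5 + g\right)$
$\sqrt{5355 + 792} + p{\left(-3,2 \left(6 + 3\right) \right)} = \sqrt{5355 + 792} + 2 \left(6 + 3\right) \left(5 - 3\right) = \sqrt{6147} + 2 \cdot 9 \cdot 2 = 3 \sqrt{683} + 18 \cdot 2 = 3 \sqrt{683} + 36 = 36 + 3 \sqrt{683}$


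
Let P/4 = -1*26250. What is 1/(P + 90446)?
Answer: -1/14554 ≈ -6.8710e-5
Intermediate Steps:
P = -105000 (P = 4*(-1*26250) = 4*(-26250) = -105000)
1/(P + 90446) = 1/(-105000 + 90446) = 1/(-14554) = -1/14554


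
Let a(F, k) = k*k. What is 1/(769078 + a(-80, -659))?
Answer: 1/1203359 ≈ 8.3101e-7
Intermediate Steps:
a(F, k) = k**2
1/(769078 + a(-80, -659)) = 1/(769078 + (-659)**2) = 1/(769078 + 434281) = 1/1203359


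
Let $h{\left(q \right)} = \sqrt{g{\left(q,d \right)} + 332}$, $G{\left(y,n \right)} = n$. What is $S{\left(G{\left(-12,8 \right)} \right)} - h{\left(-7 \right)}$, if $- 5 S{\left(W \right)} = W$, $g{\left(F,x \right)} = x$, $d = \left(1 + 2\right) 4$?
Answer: $- \frac{8}{5} - 2 \sqrt{86} \approx -20.147$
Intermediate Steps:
$d = 12$ ($d = 3 \cdot 4 = 12$)
$S{\left(W \right)} = - \frac{W}{5}$
$h{\left(q \right)} = 2 \sqrt{86}$ ($h{\left(q \right)} = \sqrt{12 + 332} = \sqrt{344} = 2 \sqrt{86}$)
$S{\left(G{\left(-12,8 \right)} \right)} - h{\left(-7 \right)} = \left(- \frac{1}{5}\right) 8 - 2 \sqrt{86} = - \frac{8}{5} - 2 \sqrt{86}$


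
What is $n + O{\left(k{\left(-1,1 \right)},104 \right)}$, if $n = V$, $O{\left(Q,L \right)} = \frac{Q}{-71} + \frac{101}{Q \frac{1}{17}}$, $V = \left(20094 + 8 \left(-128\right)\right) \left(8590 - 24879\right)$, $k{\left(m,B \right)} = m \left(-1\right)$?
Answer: $- \frac{22054695424}{71} \approx -3.1063 \cdot 10^{8}$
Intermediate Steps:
$k{\left(m,B \right)} = - m$
$V = -310631230$ ($V = \left(20094 - 1024\right) \left(-16289\right) = 19070 \left(-16289\right) = -310631230$)
$O{\left(Q,L \right)} = \frac{1717}{Q} - \frac{Q}{71}$ ($O{\left(Q,L \right)} = Q \left(- \frac{1}{71}\right) + \frac{101}{Q \frac{1}{17}} = - \frac{Q}{71} + \frac{101}{\frac{1}{17} Q} = - \frac{Q}{71} + 101 \frac{17}{Q} = - \frac{Q}{71} + \frac{1717}{Q} = \frac{1717}{Q} - \frac{Q}{71}$)
$n = -310631230$
$n + O{\left(k{\left(-1,1 \right)},104 \right)} = -310631230 + \left(\frac{1717}{\left(-1\right) \left(-1\right)} - \frac{\left(-1\right) \left(-1\right)}{71}\right) = -310631230 + \left(\frac{1717}{1} - \frac{1}{71}\right) = -310631230 + \left(1717 \cdot 1 - \frac{1}{71}\right) = -310631230 + \left(1717 - \frac{1}{71}\right) = -310631230 + \frac{121906}{71} = - \frac{22054695424}{71}$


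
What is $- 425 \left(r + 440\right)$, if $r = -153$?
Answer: $-121975$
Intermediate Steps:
$- 425 \left(r + 440\right) = - 425 \left(-153 + 440\right) = \left(-425\right) 287 = -121975$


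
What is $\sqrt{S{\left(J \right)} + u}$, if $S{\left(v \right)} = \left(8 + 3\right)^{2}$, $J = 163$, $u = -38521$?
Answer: $80 i \sqrt{6} \approx 195.96 i$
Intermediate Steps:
$S{\left(v \right)} = 121$ ($S{\left(v \right)} = 11^{2} = 121$)
$\sqrt{S{\left(J \right)} + u} = \sqrt{121 - 38521} = \sqrt{-38400} = 80 i \sqrt{6}$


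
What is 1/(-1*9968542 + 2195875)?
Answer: -1/7772667 ≈ -1.2866e-7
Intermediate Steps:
1/(-1*9968542 + 2195875) = 1/(-9968542 + 2195875) = 1/(-7772667) = -1/7772667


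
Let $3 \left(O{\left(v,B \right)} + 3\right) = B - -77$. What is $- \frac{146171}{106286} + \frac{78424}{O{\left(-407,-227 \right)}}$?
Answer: $- \frac{8343120327}{5633158} \approx -1481.1$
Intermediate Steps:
$O{\left(v,B \right)} = \frac{68}{3} + \frac{B}{3}$ ($O{\left(v,B \right)} = -3 + \frac{B - -77}{3} = -3 + \frac{B + 77}{3} = -3 + \frac{77 + B}{3} = -3 + \left(\frac{77}{3} + \frac{B}{3}\right) = \frac{68}{3} + \frac{B}{3}$)
$- \frac{146171}{106286} + \frac{78424}{O{\left(-407,-227 \right)}} = - \frac{146171}{106286} + \frac{78424}{\frac{68}{3} + \frac{1}{3} \left(-227\right)} = \left(-146171\right) \frac{1}{106286} + \frac{78424}{\frac{68}{3} - \frac{227}{3}} = - \frac{146171}{106286} + \frac{78424}{-53} = - \frac{146171}{106286} + 78424 \left(- \frac{1}{53}\right) = - \frac{146171}{106286} - \frac{78424}{53} = - \frac{8343120327}{5633158}$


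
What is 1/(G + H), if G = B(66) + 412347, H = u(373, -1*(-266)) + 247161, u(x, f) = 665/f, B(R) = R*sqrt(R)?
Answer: 1982/1307148947 - 24*sqrt(66)/158165022587 ≈ 1.5150e-6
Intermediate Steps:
B(R) = R**(3/2)
H = 494327/2 (H = 665/((-1*(-266))) + 247161 = 665/266 + 247161 = 665*(1/266) + 247161 = 5/2 + 247161 = 494327/2 ≈ 2.4716e+5)
G = 412347 + 66*sqrt(66) (G = 66**(3/2) + 412347 = 66*sqrt(66) + 412347 = 412347 + 66*sqrt(66) ≈ 4.1288e+5)
1/(G + H) = 1/((412347 + 66*sqrt(66)) + 494327/2) = 1/(1319021/2 + 66*sqrt(66))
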